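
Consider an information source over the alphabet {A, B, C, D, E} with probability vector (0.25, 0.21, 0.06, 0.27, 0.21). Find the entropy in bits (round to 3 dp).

H = −Σ pᵢ log₂ pᵢ.
−0.25·log₂(0.25) = 0.5000
−0.21·log₂(0.21) = 0.4728
−0.06·log₂(0.06) = 0.2435
−0.27·log₂(0.27) = 0.5100
−0.21·log₂(0.21) = 0.4728
Sum ≈ 2.1992 → 2.199 bits.

2.199 bits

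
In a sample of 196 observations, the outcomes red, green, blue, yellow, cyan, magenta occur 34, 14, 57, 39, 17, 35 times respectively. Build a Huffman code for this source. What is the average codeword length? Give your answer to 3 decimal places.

2.490 bits/symbol

Probabilities are the counts divided by 196.
Repeatedly combine the two least-probable nodes; the expected code length is the sum of the merged weights.
merge 1/14 + 17/196 → 31/196
merge 31/196 + 17/98 → 65/196
merge 5/28 + 39/196 → 37/98
merge 57/196 + 65/196 → 61/98
merge 37/98 + 61/98 → 1
L = 31/196 + 65/196 + 37/98 + 61/98 + 1 = 122/49 ≈ 2.490 bits/symbol.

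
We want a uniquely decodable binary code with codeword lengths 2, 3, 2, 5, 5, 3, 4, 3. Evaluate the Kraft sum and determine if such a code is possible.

With common denominator 2^5 = 32: Σ 2^(−ℓᵢ) = 8/32 + 4/32 + 8/32 + 1/32 + 1/32 + 4/32 + 2/32 + 4/32 = 32/32 = 1.
Kraft's inequality requires Σ ≤ 1; here Σ = 1 ≤ 1, so such a prefix code exists.

1; yes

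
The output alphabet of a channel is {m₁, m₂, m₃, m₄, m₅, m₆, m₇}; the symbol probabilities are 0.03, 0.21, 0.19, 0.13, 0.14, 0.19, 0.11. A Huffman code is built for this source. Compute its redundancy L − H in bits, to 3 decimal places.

Entropy H = −Σ p log₂ p ≈ 2.6651 bits.
Huffman merges: 3/100+11/100→7/50; 13/100+7/50→27/100; 7/50+19/100→33/100; 19/100+21/100→2/5; 27/100+33/100→3/5; 2/5+3/5→1. L = 137/50 ≈ 2.7400.
L − H = 2.7400 − 2.6651 = 0.075 bits.

0.075 bits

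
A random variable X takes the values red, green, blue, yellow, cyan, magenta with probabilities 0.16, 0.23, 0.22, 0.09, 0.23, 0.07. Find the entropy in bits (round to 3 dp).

2.460 bits

H = −Σ pᵢ log₂ pᵢ.
−0.16·log₂(0.16) = 0.4230
−0.23·log₂(0.23) = 0.4877
−0.22·log₂(0.22) = 0.4806
−0.09·log₂(0.09) = 0.3127
−0.23·log₂(0.23) = 0.4877
−0.07·log₂(0.07) = 0.2686
Sum ≈ 2.4601 → 2.460 bits.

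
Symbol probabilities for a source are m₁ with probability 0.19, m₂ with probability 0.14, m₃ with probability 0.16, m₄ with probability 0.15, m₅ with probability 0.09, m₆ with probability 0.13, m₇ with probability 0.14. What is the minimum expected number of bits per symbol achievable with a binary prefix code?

2.81 bits/symbol

Repeatedly combine the two least-probable nodes; the expected code length is the sum of the merged weights.
merge 9/100 + 13/100 → 11/50
merge 7/50 + 7/50 → 7/25
merge 3/20 + 4/25 → 31/100
merge 19/100 + 11/50 → 41/100
merge 7/25 + 31/100 → 59/100
merge 41/100 + 59/100 → 1
L = 11/50 + 7/25 + 31/100 + 41/100 + 59/100 + 1 = 281/100 = 2.81 bits/symbol.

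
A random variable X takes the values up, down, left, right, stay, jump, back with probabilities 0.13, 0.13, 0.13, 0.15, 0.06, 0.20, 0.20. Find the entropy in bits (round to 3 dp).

H = −Σ pᵢ log₂ pᵢ.
−0.13·log₂(0.13) = 0.3826
−0.13·log₂(0.13) = 0.3826
−0.13·log₂(0.13) = 0.3826
−0.15·log₂(0.15) = 0.4105
−0.06·log₂(0.06) = 0.2435
−0.20·log₂(0.20) = 0.4644
−0.20·log₂(0.20) = 0.4644
Sum ≈ 2.7308 → 2.731 bits.

2.731 bits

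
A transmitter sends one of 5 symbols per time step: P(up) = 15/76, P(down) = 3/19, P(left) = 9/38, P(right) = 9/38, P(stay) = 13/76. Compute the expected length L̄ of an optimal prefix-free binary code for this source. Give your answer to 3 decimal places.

2.329 bits/symbol

Repeatedly combine the two least-probable nodes; the expected code length is the sum of the merged weights.
merge 3/19 + 13/76 → 25/76
merge 15/76 + 9/38 → 33/76
merge 9/38 + 25/76 → 43/76
merge 33/76 + 43/76 → 1
L = 25/76 + 33/76 + 43/76 + 1 = 177/76 ≈ 2.329 bits/symbol.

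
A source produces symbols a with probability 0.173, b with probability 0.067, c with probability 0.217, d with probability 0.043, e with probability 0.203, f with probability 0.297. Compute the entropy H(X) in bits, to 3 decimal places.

2.360 bits

H = −Σ pᵢ log₂ pᵢ.
−0.173·log₂(0.173) = 0.4379
−0.067·log₂(0.067) = 0.2613
−0.217·log₂(0.217) = 0.4783
−0.043·log₂(0.043) = 0.1952
−0.203·log₂(0.203) = 0.4670
−0.297·log₂(0.297) = 0.5202
Sum ≈ 2.3599 → 2.360 bits.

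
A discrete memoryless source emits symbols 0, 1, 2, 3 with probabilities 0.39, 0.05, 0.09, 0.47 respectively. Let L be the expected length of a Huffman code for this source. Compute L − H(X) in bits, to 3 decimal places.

Entropy H = −Σ p log₂ p ≈ 1.5705 bits.
Huffman merges: 1/20+9/100→7/50; 7/50+39/100→53/100; 47/100+53/100→1. L = 167/100 ≈ 1.6700.
L − H = 1.6700 − 1.5705 = 0.099 bits.

0.099 bits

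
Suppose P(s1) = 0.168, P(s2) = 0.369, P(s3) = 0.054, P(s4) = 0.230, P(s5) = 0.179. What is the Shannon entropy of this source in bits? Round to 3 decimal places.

H = −Σ pᵢ log₂ pᵢ.
−0.168·log₂(0.168) = 0.4323
−0.369·log₂(0.369) = 0.5307
−0.054·log₂(0.054) = 0.2274
−0.230·log₂(0.230) = 0.4877
−0.179·log₂(0.179) = 0.4443
Sum ≈ 2.1224 → 2.122 bits.

2.122 bits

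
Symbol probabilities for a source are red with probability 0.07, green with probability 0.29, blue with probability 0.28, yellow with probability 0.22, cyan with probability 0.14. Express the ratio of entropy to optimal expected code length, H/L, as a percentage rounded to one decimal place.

98.6%

Entropy H = −Σ p log₂ p ≈ 2.1784 bits.
Huffman merges: 7/100+7/50→21/100; 21/100+11/50→43/100; 7/25+29/100→57/100; 43/100+57/100→1. L = 221/100 ≈ 2.2100.
Efficiency = H/L = 2.1784/2.2100 = 98.6%.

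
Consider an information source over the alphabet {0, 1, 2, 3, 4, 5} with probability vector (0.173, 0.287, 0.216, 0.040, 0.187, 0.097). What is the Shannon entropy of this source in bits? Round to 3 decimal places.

H = −Σ pᵢ log₂ pᵢ.
−0.173·log₂(0.173) = 0.4379
−0.287·log₂(0.287) = 0.5169
−0.216·log₂(0.216) = 0.4776
−0.040·log₂(0.040) = 0.1858
−0.187·log₂(0.187) = 0.4523
−0.097·log₂(0.097) = 0.3265
Sum ≈ 2.3969 → 2.397 bits.

2.397 bits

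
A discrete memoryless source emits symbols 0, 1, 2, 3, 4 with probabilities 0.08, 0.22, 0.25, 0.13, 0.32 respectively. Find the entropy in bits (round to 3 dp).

H = −Σ pᵢ log₂ pᵢ.
−0.08·log₂(0.08) = 0.2915
−0.22·log₂(0.22) = 0.4806
−0.25·log₂(0.25) = 0.5000
−0.13·log₂(0.13) = 0.3826
−0.32·log₂(0.32) = 0.5260
Sum ≈ 2.1808 → 2.181 bits.

2.181 bits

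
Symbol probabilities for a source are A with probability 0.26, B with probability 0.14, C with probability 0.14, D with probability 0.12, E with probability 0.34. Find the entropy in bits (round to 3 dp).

2.196 bits

H = −Σ pᵢ log₂ pᵢ.
−0.26·log₂(0.26) = 0.5053
−0.14·log₂(0.14) = 0.3971
−0.14·log₂(0.14) = 0.3971
−0.12·log₂(0.12) = 0.3671
−0.34·log₂(0.34) = 0.5292
Sum ≈ 2.1957 → 2.196 bits.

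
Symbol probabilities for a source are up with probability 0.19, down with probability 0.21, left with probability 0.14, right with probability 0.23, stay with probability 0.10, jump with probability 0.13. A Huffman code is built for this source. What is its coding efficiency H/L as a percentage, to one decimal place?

98.7%

Entropy H = −Σ p log₂ p ≈ 2.5277 bits.
Huffman merges: 1/10+13/100→23/100; 7/50+19/100→33/100; 21/100+23/100→11/25; 23/100+33/100→14/25; 11/25+14/25→1. L = 64/25 ≈ 2.5600.
Efficiency = H/L = 2.5277/2.5600 = 98.7%.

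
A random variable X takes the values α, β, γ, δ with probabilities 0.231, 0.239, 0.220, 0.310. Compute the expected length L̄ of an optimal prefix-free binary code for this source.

2 bits/symbol

Repeatedly combine the two least-probable nodes; the expected code length is the sum of the merged weights.
merge 11/50 + 231/1000 → 451/1000
merge 239/1000 + 31/100 → 549/1000
merge 451/1000 + 549/1000 → 1
L = 451/1000 + 549/1000 + 1 = 2 bits/symbol.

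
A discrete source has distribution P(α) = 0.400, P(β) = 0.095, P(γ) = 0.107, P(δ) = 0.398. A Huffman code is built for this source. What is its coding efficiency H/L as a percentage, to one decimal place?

Entropy H = −Σ p log₂ p ≈ 1.7254 bits.
Huffman merges: 19/200+107/1000→101/500; 101/500+199/500→3/5; 2/5+3/5→1. L = 901/500 ≈ 1.8020.
Efficiency = H/L = 1.7254/1.8020 = 95.7%.

95.7%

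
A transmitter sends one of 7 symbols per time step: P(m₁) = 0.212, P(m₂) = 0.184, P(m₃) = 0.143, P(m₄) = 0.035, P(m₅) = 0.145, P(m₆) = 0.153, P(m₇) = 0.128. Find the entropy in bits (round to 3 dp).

H = −Σ pᵢ log₂ pᵢ.
−0.212·log₂(0.212) = 0.4744
−0.184·log₂(0.184) = 0.4494
−0.143·log₂(0.143) = 0.4012
−0.035·log₂(0.035) = 0.1693
−0.145·log₂(0.145) = 0.4040
−0.153·log₂(0.153) = 0.4144
−0.128·log₂(0.128) = 0.3796
Sum ≈ 2.6923 → 2.692 bits.

2.692 bits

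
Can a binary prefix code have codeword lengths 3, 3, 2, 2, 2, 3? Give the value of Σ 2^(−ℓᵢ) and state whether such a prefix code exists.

With common denominator 2^3 = 8: Σ 2^(−ℓᵢ) = 1/8 + 1/8 + 2/8 + 2/8 + 2/8 + 1/8 = 9/8 = 1.125.
Kraft's inequality requires Σ ≤ 1; here Σ = 1.125 > 1, so no such prefix code exists.

1.125; no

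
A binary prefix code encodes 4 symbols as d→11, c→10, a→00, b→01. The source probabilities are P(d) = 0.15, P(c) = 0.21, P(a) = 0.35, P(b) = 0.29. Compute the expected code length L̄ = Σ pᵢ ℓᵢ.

L̄ = Σ pᵢ·ℓᵢ = 0.15·2 + 0.21·2 + 0.35·2 + 0.29·2 = 2 bits/symbol.

2 bits/symbol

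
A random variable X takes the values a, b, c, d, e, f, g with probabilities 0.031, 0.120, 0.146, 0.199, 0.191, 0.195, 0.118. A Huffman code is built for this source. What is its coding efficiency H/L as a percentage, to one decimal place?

97.0%

Entropy H = −Σ p log₂ p ≈ 2.6711 bits.
Huffman merges: 31/1000+59/500→149/1000; 3/25+73/500→133/500; 149/1000+191/1000→17/50; 39/200+199/1000→197/500; 133/500+17/50→303/500; 197/500+303/500→1. L = 551/200 ≈ 2.7550.
Efficiency = H/L = 2.6711/2.7550 = 97.0%.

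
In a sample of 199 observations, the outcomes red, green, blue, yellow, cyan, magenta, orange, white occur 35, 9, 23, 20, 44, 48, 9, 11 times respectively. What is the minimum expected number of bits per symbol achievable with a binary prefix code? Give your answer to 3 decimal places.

2.774 bits/symbol

Probabilities are the counts divided by 199.
Repeatedly combine the two least-probable nodes; the expected code length is the sum of the merged weights.
merge 9/199 + 9/199 → 18/199
merge 11/199 + 18/199 → 29/199
merge 20/199 + 23/199 → 43/199
merge 29/199 + 35/199 → 64/199
merge 43/199 + 44/199 → 87/199
merge 48/199 + 64/199 → 112/199
merge 87/199 + 112/199 → 1
L = 18/199 + 29/199 + 43/199 + 64/199 + 87/199 + 112/199 + 1 = 552/199 ≈ 2.774 bits/symbol.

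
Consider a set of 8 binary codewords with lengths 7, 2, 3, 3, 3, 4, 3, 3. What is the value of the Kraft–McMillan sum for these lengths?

With common denominator 2^7 = 128: Σ 2^(−ℓᵢ) = 1/128 + 32/128 + 16/128 + 16/128 + 16/128 + 8/128 + 16/128 + 16/128 = 121/128 = 0.9453125.

0.9453125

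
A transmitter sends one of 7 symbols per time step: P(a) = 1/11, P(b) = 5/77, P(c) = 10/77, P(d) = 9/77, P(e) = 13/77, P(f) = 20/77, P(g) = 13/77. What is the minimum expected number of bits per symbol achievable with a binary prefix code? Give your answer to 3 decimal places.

2.727 bits/symbol

Repeatedly combine the two least-probable nodes; the expected code length is the sum of the merged weights.
merge 5/77 + 1/11 → 12/77
merge 9/77 + 10/77 → 19/77
merge 12/77 + 13/77 → 25/77
merge 13/77 + 19/77 → 32/77
merge 20/77 + 25/77 → 45/77
merge 32/77 + 45/77 → 1
L = 12/77 + 19/77 + 25/77 + 32/77 + 45/77 + 1 = 30/11 ≈ 2.727 bits/symbol.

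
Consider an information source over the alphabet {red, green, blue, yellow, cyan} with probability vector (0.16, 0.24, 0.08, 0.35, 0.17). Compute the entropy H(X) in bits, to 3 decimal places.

H = −Σ pᵢ log₂ pᵢ.
−0.16·log₂(0.16) = 0.4230
−0.24·log₂(0.24) = 0.4941
−0.08·log₂(0.08) = 0.2915
−0.35·log₂(0.35) = 0.5301
−0.17·log₂(0.17) = 0.4346
Sum ≈ 2.1733 → 2.173 bits.

2.173 bits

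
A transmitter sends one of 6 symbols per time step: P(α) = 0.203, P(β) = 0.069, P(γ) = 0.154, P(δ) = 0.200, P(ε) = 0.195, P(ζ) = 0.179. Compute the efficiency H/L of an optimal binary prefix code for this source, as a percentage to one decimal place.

Entropy H = −Σ p log₂ p ≈ 2.5173 bits.
Huffman merges: 69/1000+77/500→223/1000; 179/1000+39/200→187/500; 1/5+203/1000→403/1000; 223/1000+187/500→597/1000; 403/1000+597/1000→1. L = 2597/1000 ≈ 2.5970.
Efficiency = H/L = 2.5173/2.5970 = 96.9%.

96.9%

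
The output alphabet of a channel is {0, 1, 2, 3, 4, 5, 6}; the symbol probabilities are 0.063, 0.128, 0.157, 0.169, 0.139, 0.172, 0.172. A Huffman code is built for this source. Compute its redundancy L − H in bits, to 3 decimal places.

0.075 bits

Entropy H = −Σ p log₂ p ≈ 2.7530 bits.
Huffman merges: 63/1000+16/125→191/1000; 139/1000+157/1000→37/125; 169/1000+43/250→341/1000; 43/250+191/1000→363/1000; 37/125+341/1000→637/1000; 363/1000+637/1000→1. L = 707/250 ≈ 2.8280.
L − H = 2.8280 − 2.7530 = 0.075 bits.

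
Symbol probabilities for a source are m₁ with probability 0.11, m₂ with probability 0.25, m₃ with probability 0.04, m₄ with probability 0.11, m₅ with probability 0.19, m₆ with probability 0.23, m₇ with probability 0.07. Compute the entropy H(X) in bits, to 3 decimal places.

2.598 bits

H = −Σ pᵢ log₂ pᵢ.
−0.11·log₂(0.11) = 0.3503
−0.25·log₂(0.25) = 0.5000
−0.04·log₂(0.04) = 0.1858
−0.11·log₂(0.11) = 0.3503
−0.19·log₂(0.19) = 0.4552
−0.23·log₂(0.23) = 0.4877
−0.07·log₂(0.07) = 0.2686
Sum ≈ 2.5978 → 2.598 bits.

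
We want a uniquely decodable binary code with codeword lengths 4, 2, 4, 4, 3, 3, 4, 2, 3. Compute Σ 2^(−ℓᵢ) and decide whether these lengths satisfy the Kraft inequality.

With common denominator 2^4 = 16: Σ 2^(−ℓᵢ) = 1/16 + 4/16 + 1/16 + 1/16 + 2/16 + 2/16 + 1/16 + 4/16 + 2/16 = 18/16 = 1.125.
Kraft's inequality requires Σ ≤ 1; here Σ = 1.125 > 1, so no such prefix code exists.

1.125; no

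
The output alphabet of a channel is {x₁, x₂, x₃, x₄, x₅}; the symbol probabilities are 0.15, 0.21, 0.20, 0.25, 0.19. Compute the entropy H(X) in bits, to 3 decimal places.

2.303 bits

H = −Σ pᵢ log₂ pᵢ.
−0.15·log₂(0.15) = 0.4105
−0.21·log₂(0.21) = 0.4728
−0.20·log₂(0.20) = 0.4644
−0.25·log₂(0.25) = 0.5000
−0.19·log₂(0.19) = 0.4552
Sum ≈ 2.3030 → 2.303 bits.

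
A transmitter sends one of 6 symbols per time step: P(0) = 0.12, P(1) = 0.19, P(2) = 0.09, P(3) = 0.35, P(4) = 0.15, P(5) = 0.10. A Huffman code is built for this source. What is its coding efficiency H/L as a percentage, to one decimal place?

97.9%

Entropy H = −Σ p log₂ p ≈ 2.4078 bits.
Huffman merges: 9/100+1/10→19/100; 3/25+3/20→27/100; 19/100+19/100→19/50; 27/100+7/20→31/50; 19/50+31/50→1. L = 123/50 ≈ 2.4600.
Efficiency = H/L = 2.4078/2.4600 = 97.9%.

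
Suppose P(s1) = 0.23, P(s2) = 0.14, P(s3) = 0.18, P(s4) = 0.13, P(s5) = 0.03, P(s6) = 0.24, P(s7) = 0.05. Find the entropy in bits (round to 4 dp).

H = −Σ pᵢ log₂ pᵢ.
−0.23·log₂(0.23) = 0.4877
−0.14·log₂(0.14) = 0.3971
−0.18·log₂(0.18) = 0.4453
−0.13·log₂(0.13) = 0.3826
−0.03·log₂(0.03) = 0.1518
−0.24·log₂(0.24) = 0.4941
−0.05·log₂(0.05) = 0.2161
Sum ≈ 2.5747 → 2.5747 bits.

2.5747 bits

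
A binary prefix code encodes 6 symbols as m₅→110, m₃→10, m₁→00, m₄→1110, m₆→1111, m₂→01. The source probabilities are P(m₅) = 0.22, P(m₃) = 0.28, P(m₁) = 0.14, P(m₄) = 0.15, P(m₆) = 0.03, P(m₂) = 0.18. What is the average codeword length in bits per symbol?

L̄ = Σ pᵢ·ℓᵢ = 0.22·3 + 0.28·2 + 0.14·2 + 0.15·4 + 0.03·4 + 0.18·2 = 2.58 bits/symbol.

2.58 bits/symbol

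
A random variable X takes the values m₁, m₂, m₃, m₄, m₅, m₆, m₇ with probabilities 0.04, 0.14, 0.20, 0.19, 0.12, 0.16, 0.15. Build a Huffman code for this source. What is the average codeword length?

2.77 bits/symbol

Repeatedly combine the two least-probable nodes; the expected code length is the sum of the merged weights.
merge 1/25 + 3/25 → 4/25
merge 7/50 + 3/20 → 29/100
merge 4/25 + 4/25 → 8/25
merge 19/100 + 1/5 → 39/100
merge 29/100 + 8/25 → 61/100
merge 39/100 + 61/100 → 1
L = 4/25 + 29/100 + 8/25 + 39/100 + 61/100 + 1 = 277/100 = 2.77 bits/symbol.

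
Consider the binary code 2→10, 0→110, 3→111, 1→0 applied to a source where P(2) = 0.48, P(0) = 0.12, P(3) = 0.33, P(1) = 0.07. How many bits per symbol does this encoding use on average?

L̄ = Σ pᵢ·ℓᵢ = 0.48·2 + 0.12·3 + 0.33·3 + 0.07·1 = 2.38 bits/symbol.

2.38 bits/symbol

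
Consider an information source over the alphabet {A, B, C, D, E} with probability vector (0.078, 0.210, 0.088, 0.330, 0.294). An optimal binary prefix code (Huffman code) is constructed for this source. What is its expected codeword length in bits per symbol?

2.166 bits/symbol

Repeatedly combine the two least-probable nodes; the expected code length is the sum of the merged weights.
merge 39/500 + 11/125 → 83/500
merge 83/500 + 21/100 → 47/125
merge 147/500 + 33/100 → 78/125
merge 47/125 + 78/125 → 1
L = 83/500 + 47/125 + 78/125 + 1 = 1083/500 = 2.166 bits/symbol.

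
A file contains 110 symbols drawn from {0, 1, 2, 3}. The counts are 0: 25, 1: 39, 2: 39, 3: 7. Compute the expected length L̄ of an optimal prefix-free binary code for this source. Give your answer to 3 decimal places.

Probabilities are the counts divided by 110.
Repeatedly combine the two least-probable nodes; the expected code length is the sum of the merged weights.
merge 7/110 + 5/22 → 16/55
merge 16/55 + 39/110 → 71/110
merge 39/110 + 71/110 → 1
L = 16/55 + 71/110 + 1 = 213/110 ≈ 1.936 bits/symbol.

1.936 bits/symbol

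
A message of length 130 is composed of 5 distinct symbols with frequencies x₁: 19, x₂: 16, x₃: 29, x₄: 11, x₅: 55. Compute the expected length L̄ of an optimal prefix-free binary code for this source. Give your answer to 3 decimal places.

2.138 bits/symbol

Probabilities are the counts divided by 130.
Repeatedly combine the two least-probable nodes; the expected code length is the sum of the merged weights.
merge 11/130 + 8/65 → 27/130
merge 19/130 + 27/130 → 23/65
merge 29/130 + 23/65 → 15/26
merge 11/26 + 15/26 → 1
L = 27/130 + 23/65 + 15/26 + 1 = 139/65 ≈ 2.138 bits/symbol.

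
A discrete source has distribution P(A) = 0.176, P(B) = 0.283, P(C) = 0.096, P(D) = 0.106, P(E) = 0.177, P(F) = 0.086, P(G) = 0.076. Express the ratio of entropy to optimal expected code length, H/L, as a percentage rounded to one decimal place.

Entropy H = −Σ p log₂ p ≈ 2.6534 bits.
Huffman merges: 19/250+43/500→81/500; 12/125+53/500→101/500; 81/500+22/125→169/500; 177/1000+101/500→379/1000; 283/1000+169/500→621/1000; 379/1000+621/1000→1. L = 1351/500 ≈ 2.7020.
Efficiency = H/L = 2.6534/2.7020 = 98.2%.

98.2%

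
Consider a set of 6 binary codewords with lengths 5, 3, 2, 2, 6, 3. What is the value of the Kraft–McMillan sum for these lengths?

0.796875

With common denominator 2^6 = 64: Σ 2^(−ℓᵢ) = 2/64 + 8/64 + 16/64 + 16/64 + 1/64 + 8/64 = 51/64 = 0.796875.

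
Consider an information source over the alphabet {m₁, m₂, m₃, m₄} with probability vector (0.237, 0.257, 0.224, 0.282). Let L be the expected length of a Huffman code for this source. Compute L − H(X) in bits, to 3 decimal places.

Entropy H = −Σ p log₂ p ≈ 1.9945 bits.
Huffman merges: 28/125+237/1000→461/1000; 257/1000+141/500→539/1000; 461/1000+539/1000→1. L = 2 ≈ 2.0000.
L − H = 2.0000 − 1.9945 = 0.005 bits.

0.005 bits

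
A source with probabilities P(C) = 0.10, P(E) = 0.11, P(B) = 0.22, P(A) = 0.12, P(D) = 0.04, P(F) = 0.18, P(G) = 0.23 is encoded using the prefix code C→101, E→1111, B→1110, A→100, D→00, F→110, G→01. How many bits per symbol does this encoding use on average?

L̄ = Σ pᵢ·ℓᵢ = 0.10·3 + 0.11·4 + 0.22·4 + 0.12·3 + 0.04·2 + 0.18·3 + 0.23·2 = 3.06 bits/symbol.

3.06 bits/symbol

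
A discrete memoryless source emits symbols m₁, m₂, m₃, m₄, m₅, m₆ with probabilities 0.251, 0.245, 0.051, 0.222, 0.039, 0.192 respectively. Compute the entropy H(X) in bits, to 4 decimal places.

H = −Σ pᵢ log₂ pᵢ.
−0.251·log₂(0.251) = 0.5006
−0.245·log₂(0.245) = 0.4971
−0.051·log₂(0.051) = 0.2190
−0.222·log₂(0.222) = 0.4820
−0.039·log₂(0.039) = 0.1825
−0.192·log₂(0.192) = 0.4571
Sum ≈ 2.3384 → 2.3384 bits.

2.3384 bits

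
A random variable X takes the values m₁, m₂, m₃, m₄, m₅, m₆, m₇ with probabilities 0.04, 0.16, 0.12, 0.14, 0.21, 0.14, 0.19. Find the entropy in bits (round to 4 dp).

2.6981 bits

H = −Σ pᵢ log₂ pᵢ.
−0.04·log₂(0.04) = 0.1858
−0.16·log₂(0.16) = 0.4230
−0.12·log₂(0.12) = 0.3671
−0.14·log₂(0.14) = 0.3971
−0.21·log₂(0.21) = 0.4728
−0.14·log₂(0.14) = 0.3971
−0.19·log₂(0.19) = 0.4552
Sum ≈ 2.6981 → 2.6981 bits.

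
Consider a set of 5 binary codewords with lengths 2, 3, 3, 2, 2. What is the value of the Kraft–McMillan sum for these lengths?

With common denominator 2^3 = 8: Σ 2^(−ℓᵢ) = 2/8 + 1/8 + 1/8 + 2/8 + 2/8 = 8/8 = 1.

1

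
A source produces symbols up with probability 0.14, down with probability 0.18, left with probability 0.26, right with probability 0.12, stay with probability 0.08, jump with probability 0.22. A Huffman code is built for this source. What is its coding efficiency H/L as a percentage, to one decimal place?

Entropy H = −Σ p log₂ p ≈ 2.4869 bits.
Huffman merges: 2/25+3/25→1/5; 7/50+9/50→8/25; 1/5+11/50→21/50; 13/50+8/25→29/50; 21/50+29/50→1. L = 63/25 ≈ 2.5200.
Efficiency = H/L = 2.4869/2.5200 = 98.7%.

98.7%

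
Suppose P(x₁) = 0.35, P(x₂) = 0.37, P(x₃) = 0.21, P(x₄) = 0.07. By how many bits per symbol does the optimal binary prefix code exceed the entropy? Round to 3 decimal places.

0.108 bits

Entropy H = −Σ p log₂ p ≈ 1.8022 bits.
Huffman merges: 7/100+21/100→7/25; 7/25+7/20→63/100; 37/100+63/100→1. L = 191/100 ≈ 1.9100.
L − H = 1.9100 − 1.8022 = 0.108 bits.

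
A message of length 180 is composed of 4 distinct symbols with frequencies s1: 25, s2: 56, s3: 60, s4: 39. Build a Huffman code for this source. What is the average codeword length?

2 bits/symbol

Probabilities are the counts divided by 180.
Repeatedly combine the two least-probable nodes; the expected code length is the sum of the merged weights.
merge 5/36 + 13/60 → 16/45
merge 14/45 + 1/3 → 29/45
merge 16/45 + 29/45 → 1
L = 16/45 + 29/45 + 1 = 2 bits/symbol.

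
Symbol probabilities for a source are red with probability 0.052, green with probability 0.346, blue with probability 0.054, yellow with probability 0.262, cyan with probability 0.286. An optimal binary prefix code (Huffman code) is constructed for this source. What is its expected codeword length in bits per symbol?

Repeatedly combine the two least-probable nodes; the expected code length is the sum of the merged weights.
merge 13/250 + 27/500 → 53/500
merge 53/500 + 131/500 → 46/125
merge 143/500 + 173/500 → 79/125
merge 46/125 + 79/125 → 1
L = 53/500 + 46/125 + 79/125 + 1 = 1053/500 = 2.106 bits/symbol.

2.106 bits/symbol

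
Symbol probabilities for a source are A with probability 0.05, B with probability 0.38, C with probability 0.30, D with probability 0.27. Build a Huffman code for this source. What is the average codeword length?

Repeatedly combine the two least-probable nodes; the expected code length is the sum of the merged weights.
merge 1/20 + 27/100 → 8/25
merge 3/10 + 8/25 → 31/50
merge 19/50 + 31/50 → 1
L = 8/25 + 31/50 + 1 = 97/50 = 1.94 bits/symbol.

1.94 bits/symbol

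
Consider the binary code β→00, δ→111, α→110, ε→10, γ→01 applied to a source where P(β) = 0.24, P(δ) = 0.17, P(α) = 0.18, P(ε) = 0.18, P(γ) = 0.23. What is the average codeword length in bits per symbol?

2.35 bits/symbol

L̄ = Σ pᵢ·ℓᵢ = 0.24·2 + 0.17·3 + 0.18·3 + 0.18·2 + 0.23·2 = 2.35 bits/symbol.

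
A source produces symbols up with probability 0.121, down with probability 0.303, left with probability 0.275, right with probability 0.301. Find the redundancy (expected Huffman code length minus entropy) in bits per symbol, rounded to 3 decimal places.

0.076 bits

Entropy H = −Σ p log₂ p ≈ 1.9242 bits.
Huffman merges: 121/1000+11/40→99/250; 301/1000+303/1000→151/250; 99/250+151/250→1. L = 2 ≈ 2.0000.
L − H = 2.0000 − 1.9242 = 0.076 bits.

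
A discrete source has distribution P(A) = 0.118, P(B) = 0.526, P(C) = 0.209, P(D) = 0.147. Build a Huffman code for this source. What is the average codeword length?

1.739 bits/symbol

Repeatedly combine the two least-probable nodes; the expected code length is the sum of the merged weights.
merge 59/500 + 147/1000 → 53/200
merge 209/1000 + 53/200 → 237/500
merge 237/500 + 263/500 → 1
L = 53/200 + 237/500 + 1 = 1739/1000 = 1.739 bits/symbol.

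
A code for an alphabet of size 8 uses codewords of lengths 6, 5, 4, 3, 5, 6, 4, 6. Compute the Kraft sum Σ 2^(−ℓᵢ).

0.359375

With common denominator 2^6 = 64: Σ 2^(−ℓᵢ) = 1/64 + 2/64 + 4/64 + 8/64 + 2/64 + 1/64 + 4/64 + 1/64 = 23/64 = 0.359375.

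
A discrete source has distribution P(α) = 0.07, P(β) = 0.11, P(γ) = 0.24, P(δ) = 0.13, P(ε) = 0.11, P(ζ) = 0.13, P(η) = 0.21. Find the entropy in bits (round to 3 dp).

H = −Σ pᵢ log₂ pᵢ.
−0.07·log₂(0.07) = 0.2686
−0.11·log₂(0.11) = 0.3503
−0.24·log₂(0.24) = 0.4941
−0.13·log₂(0.13) = 0.3826
−0.11·log₂(0.11) = 0.3503
−0.13·log₂(0.13) = 0.3826
−0.21·log₂(0.21) = 0.4728
Sum ≈ 2.7014 → 2.701 bits.

2.701 bits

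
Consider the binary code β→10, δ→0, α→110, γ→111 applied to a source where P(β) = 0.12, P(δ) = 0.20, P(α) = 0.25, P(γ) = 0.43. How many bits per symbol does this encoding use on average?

2.48 bits/symbol

L̄ = Σ pᵢ·ℓᵢ = 0.12·2 + 0.20·1 + 0.25·3 + 0.43·3 = 2.48 bits/symbol.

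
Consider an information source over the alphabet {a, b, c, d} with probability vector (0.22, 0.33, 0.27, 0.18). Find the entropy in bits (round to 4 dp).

H = −Σ pᵢ log₂ pᵢ.
−0.22·log₂(0.22) = 0.4806
−0.33·log₂(0.33) = 0.5278
−0.27·log₂(0.27) = 0.5100
−0.18·log₂(0.18) = 0.4453
Sum ≈ 1.9637 → 1.9637 bits.

1.9637 bits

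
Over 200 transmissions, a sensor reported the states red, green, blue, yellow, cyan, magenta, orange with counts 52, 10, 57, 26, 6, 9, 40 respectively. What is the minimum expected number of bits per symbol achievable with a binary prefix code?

2.455 bits/symbol

Probabilities are the counts divided by 200.
Repeatedly combine the two least-probable nodes; the expected code length is the sum of the merged weights.
merge 3/100 + 9/200 → 3/40
merge 1/20 + 3/40 → 1/8
merge 1/8 + 13/100 → 51/200
merge 1/5 + 51/200 → 91/200
merge 13/50 + 57/200 → 109/200
merge 91/200 + 109/200 → 1
L = 3/40 + 1/8 + 51/200 + 91/200 + 109/200 + 1 = 491/200 = 2.455 bits/symbol.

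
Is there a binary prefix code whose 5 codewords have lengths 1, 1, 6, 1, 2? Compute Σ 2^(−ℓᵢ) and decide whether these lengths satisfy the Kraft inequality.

With common denominator 2^6 = 64: Σ 2^(−ℓᵢ) = 32/64 + 32/64 + 1/64 + 32/64 + 16/64 = 113/64 = 1.765625.
Kraft's inequality requires Σ ≤ 1; here Σ = 1.765625 > 1, so no such prefix code exists.

1.765625; no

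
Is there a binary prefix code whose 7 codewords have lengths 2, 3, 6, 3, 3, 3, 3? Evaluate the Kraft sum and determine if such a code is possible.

With common denominator 2^6 = 64: Σ 2^(−ℓᵢ) = 16/64 + 8/64 + 1/64 + 8/64 + 8/64 + 8/64 + 8/64 = 57/64 = 0.890625.
Kraft's inequality requires Σ ≤ 1; here Σ = 0.890625 ≤ 1, so such a prefix code exists.

0.890625; yes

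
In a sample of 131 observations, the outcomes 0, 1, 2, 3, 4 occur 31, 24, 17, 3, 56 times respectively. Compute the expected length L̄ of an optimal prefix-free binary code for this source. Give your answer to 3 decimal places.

Probabilities are the counts divided by 131.
Repeatedly combine the two least-probable nodes; the expected code length is the sum of the merged weights.
merge 3/131 + 17/131 → 20/131
merge 20/131 + 24/131 → 44/131
merge 31/131 + 44/131 → 75/131
merge 56/131 + 75/131 → 1
L = 20/131 + 44/131 + 75/131 + 1 = 270/131 ≈ 2.061 bits/symbol.

2.061 bits/symbol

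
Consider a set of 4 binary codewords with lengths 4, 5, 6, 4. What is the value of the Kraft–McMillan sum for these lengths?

0.171875

With common denominator 2^6 = 64: Σ 2^(−ℓᵢ) = 4/64 + 2/64 + 1/64 + 4/64 = 11/64 = 0.171875.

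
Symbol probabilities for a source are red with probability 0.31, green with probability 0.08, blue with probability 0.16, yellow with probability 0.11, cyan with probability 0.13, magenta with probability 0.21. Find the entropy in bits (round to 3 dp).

H = −Σ pᵢ log₂ pᵢ.
−0.31·log₂(0.31) = 0.5238
−0.08·log₂(0.08) = 0.2915
−0.16·log₂(0.16) = 0.4230
−0.11·log₂(0.11) = 0.3503
−0.13·log₂(0.13) = 0.3826
−0.21·log₂(0.21) = 0.4728
Sum ≈ 2.4441 → 2.444 bits.

2.444 bits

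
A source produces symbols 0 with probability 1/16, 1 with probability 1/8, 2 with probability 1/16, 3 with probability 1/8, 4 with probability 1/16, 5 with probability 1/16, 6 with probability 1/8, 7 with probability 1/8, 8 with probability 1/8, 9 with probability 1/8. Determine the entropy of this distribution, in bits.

3.25 bits

Each probability is a power of 1/2, so log₂(1/p) is an integer.
H = Σ p·log₂(1/p) = 1/16·4 + 1/8·3 + 1/16·4 + 1/8·3 + 1/16·4 + 1/16·4 + 1/8·3 + 1/8·3 + 1/8·3 + 1/8·3 = 3.25 bits.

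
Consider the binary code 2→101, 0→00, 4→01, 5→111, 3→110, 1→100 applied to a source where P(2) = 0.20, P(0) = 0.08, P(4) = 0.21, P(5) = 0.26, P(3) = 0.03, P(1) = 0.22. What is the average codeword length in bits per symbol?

2.71 bits/symbol

L̄ = Σ pᵢ·ℓᵢ = 0.20·3 + 0.08·2 + 0.21·2 + 0.26·3 + 0.03·3 + 0.22·3 = 2.71 bits/symbol.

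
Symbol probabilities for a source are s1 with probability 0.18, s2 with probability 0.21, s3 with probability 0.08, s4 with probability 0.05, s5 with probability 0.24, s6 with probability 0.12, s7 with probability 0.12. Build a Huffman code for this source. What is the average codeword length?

Repeatedly combine the two least-probable nodes; the expected code length is the sum of the merged weights.
merge 1/20 + 2/25 → 13/100
merge 3/25 + 3/25 → 6/25
merge 13/100 + 9/50 → 31/100
merge 21/100 + 6/25 → 9/20
merge 6/25 + 31/100 → 11/20
merge 9/20 + 11/20 → 1
L = 13/100 + 6/25 + 31/100 + 9/20 + 11/20 + 1 = 67/25 = 2.68 bits/symbol.

2.68 bits/symbol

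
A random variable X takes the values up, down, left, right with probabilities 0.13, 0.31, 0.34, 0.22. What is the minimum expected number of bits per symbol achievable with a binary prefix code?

2 bits/symbol

Repeatedly combine the two least-probable nodes; the expected code length is the sum of the merged weights.
merge 13/100 + 11/50 → 7/20
merge 31/100 + 17/50 → 13/20
merge 7/20 + 13/20 → 1
L = 7/20 + 13/20 + 1 = 2 bits/symbol.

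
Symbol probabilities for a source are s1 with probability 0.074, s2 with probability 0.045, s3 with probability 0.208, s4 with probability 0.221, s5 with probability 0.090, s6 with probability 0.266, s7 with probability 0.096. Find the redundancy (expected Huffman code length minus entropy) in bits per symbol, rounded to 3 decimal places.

0.033 bits

Entropy H = −Σ p log₂ p ≈ 2.5772 bits.
Huffman merges: 9/200+37/500→119/1000; 9/100+12/125→93/500; 119/1000+93/500→61/200; 26/125+221/1000→429/1000; 133/500+61/200→571/1000; 429/1000+571/1000→1. L = 261/100 ≈ 2.6100.
L − H = 2.6100 − 2.5772 = 0.033 bits.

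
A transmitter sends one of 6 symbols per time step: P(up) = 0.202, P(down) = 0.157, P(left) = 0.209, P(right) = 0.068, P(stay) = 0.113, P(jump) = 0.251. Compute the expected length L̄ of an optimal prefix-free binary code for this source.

2.519 bits/symbol

Repeatedly combine the two least-probable nodes; the expected code length is the sum of the merged weights.
merge 17/250 + 113/1000 → 181/1000
merge 157/1000 + 181/1000 → 169/500
merge 101/500 + 209/1000 → 411/1000
merge 251/1000 + 169/500 → 589/1000
merge 411/1000 + 589/1000 → 1
L = 181/1000 + 169/500 + 411/1000 + 589/1000 + 1 = 2519/1000 = 2.519 bits/symbol.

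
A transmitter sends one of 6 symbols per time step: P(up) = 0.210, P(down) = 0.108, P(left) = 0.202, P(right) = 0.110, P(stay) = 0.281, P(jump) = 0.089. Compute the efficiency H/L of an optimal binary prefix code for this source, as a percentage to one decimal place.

98.3%

Entropy H = −Σ p log₂ p ≈ 2.4612 bits.
Huffman merges: 89/1000+27/250→197/1000; 11/100+197/1000→307/1000; 101/500+21/100→103/250; 281/1000+307/1000→147/250; 103/250+147/250→1. L = 313/125 ≈ 2.5040.
Efficiency = H/L = 2.4612/2.5040 = 98.3%.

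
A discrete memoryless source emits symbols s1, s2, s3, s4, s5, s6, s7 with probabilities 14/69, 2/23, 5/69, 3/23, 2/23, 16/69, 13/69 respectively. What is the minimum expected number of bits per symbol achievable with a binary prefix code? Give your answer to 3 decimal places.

2.725 bits/symbol

Repeatedly combine the two least-probable nodes; the expected code length is the sum of the merged weights.
merge 5/69 + 2/23 → 11/69
merge 2/23 + 3/23 → 5/23
merge 11/69 + 13/69 → 8/23
merge 14/69 + 5/23 → 29/69
merge 16/69 + 8/23 → 40/69
merge 29/69 + 40/69 → 1
L = 11/69 + 5/23 + 8/23 + 29/69 + 40/69 + 1 = 188/69 ≈ 2.725 bits/symbol.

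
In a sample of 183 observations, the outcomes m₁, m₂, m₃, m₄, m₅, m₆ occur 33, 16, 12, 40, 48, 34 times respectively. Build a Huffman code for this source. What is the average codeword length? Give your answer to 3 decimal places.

Probabilities are the counts divided by 183.
Repeatedly combine the two least-probable nodes; the expected code length is the sum of the merged weights.
merge 4/61 + 16/183 → 28/183
merge 28/183 + 11/61 → 1/3
merge 34/183 + 40/183 → 74/183
merge 16/61 + 1/3 → 109/183
merge 74/183 + 109/183 → 1
L = 28/183 + 1/3 + 74/183 + 109/183 + 1 = 455/183 ≈ 2.486 bits/symbol.

2.486 bits/symbol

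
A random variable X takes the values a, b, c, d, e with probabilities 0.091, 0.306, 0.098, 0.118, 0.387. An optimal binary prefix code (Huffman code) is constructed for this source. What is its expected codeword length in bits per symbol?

Repeatedly combine the two least-probable nodes; the expected code length is the sum of the merged weights.
merge 91/1000 + 49/500 → 189/1000
merge 59/500 + 189/1000 → 307/1000
merge 153/500 + 307/1000 → 613/1000
merge 387/1000 + 613/1000 → 1
L = 189/1000 + 307/1000 + 613/1000 + 1 = 2109/1000 = 2.109 bits/symbol.

2.109 bits/symbol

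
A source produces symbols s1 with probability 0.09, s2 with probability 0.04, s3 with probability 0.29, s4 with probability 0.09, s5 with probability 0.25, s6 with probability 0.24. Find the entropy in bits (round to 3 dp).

H = −Σ pᵢ log₂ pᵢ.
−0.09·log₂(0.09) = 0.3127
−0.04·log₂(0.04) = 0.1858
−0.29·log₂(0.29) = 0.5179
−0.09·log₂(0.09) = 0.3127
−0.25·log₂(0.25) = 0.5000
−0.24·log₂(0.24) = 0.4941
Sum ≈ 2.3231 → 2.323 bits.

2.323 bits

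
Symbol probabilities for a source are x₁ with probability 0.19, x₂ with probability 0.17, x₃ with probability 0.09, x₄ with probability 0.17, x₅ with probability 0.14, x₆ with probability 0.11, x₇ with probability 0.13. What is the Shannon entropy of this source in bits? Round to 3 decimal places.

2.767 bits

H = −Σ pᵢ log₂ pᵢ.
−0.19·log₂(0.19) = 0.4552
−0.17·log₂(0.17) = 0.4346
−0.09·log₂(0.09) = 0.3127
−0.17·log₂(0.17) = 0.4346
−0.14·log₂(0.14) = 0.3971
−0.11·log₂(0.11) = 0.3503
−0.13·log₂(0.13) = 0.3826
Sum ≈ 2.7671 → 2.767 bits.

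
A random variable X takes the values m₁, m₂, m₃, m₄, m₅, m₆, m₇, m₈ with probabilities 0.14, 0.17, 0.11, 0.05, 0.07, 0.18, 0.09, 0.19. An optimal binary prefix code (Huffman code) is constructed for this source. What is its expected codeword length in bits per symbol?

Repeatedly combine the two least-probable nodes; the expected code length is the sum of the merged weights.
merge 1/20 + 7/100 → 3/25
merge 9/100 + 11/100 → 1/5
merge 3/25 + 7/50 → 13/50
merge 17/100 + 9/50 → 7/20
merge 19/100 + 1/5 → 39/100
merge 13/50 + 7/20 → 61/100
merge 39/100 + 61/100 → 1
L = 3/25 + 1/5 + 13/50 + 7/20 + 39/100 + 61/100 + 1 = 293/100 = 2.93 bits/symbol.

2.93 bits/symbol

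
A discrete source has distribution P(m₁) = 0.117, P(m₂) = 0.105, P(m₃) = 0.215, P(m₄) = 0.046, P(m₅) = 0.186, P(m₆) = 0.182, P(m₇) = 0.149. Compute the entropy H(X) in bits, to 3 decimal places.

H = −Σ pᵢ log₂ pᵢ.
−0.117·log₂(0.117) = 0.3622
−0.105·log₂(0.105) = 0.3414
−0.215·log₂(0.215) = 0.4768
−0.046·log₂(0.046) = 0.2043
−0.186·log₂(0.186) = 0.4514
−0.182·log₂(0.182) = 0.4474
−0.149·log₂(0.149) = 0.4092
Sum ≈ 2.6927 → 2.693 bits.

2.693 bits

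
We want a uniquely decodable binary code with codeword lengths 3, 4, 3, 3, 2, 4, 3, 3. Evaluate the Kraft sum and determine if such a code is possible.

With common denominator 2^4 = 16: Σ 2^(−ℓᵢ) = 2/16 + 1/16 + 2/16 + 2/16 + 4/16 + 1/16 + 2/16 + 2/16 = 16/16 = 1.
Kraft's inequality requires Σ ≤ 1; here Σ = 1 ≤ 1, so such a prefix code exists.

1; yes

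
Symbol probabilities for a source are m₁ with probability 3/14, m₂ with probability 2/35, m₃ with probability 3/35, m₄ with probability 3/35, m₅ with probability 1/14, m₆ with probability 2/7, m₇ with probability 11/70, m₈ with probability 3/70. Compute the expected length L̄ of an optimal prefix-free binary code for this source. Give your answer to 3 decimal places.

2.757 bits/symbol

Repeatedly combine the two least-probable nodes; the expected code length is the sum of the merged weights.
merge 3/70 + 2/35 → 1/10
merge 1/14 + 3/35 → 11/70
merge 3/35 + 1/10 → 13/70
merge 11/70 + 11/70 → 11/35
merge 13/70 + 3/14 → 2/5
merge 2/7 + 11/35 → 3/5
merge 2/5 + 3/5 → 1
L = 1/10 + 11/70 + 13/70 + 11/35 + 2/5 + 3/5 + 1 = 193/70 ≈ 2.757 bits/symbol.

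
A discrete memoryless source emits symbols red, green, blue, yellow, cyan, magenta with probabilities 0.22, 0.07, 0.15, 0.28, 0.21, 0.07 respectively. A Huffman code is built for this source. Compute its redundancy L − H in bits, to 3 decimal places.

0.015 bits

Entropy H = −Σ p log₂ p ≈ 2.4153 bits.
Huffman merges: 7/100+7/100→7/50; 7/50+3/20→29/100; 21/100+11/50→43/100; 7/25+29/100→57/100; 43/100+57/100→1. L = 243/100 ≈ 2.4300.
L − H = 2.4300 − 2.4153 = 0.015 bits.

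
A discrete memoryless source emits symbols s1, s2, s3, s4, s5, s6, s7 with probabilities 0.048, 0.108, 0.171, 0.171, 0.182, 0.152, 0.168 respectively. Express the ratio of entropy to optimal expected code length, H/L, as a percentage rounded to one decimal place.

Entropy H = −Σ p log₂ p ≈ 2.7213 bits.
Huffman merges: 6/125+27/250→39/250; 19/125+39/250→77/250; 21/125+171/1000→339/1000; 171/1000+91/500→353/1000; 77/250+339/1000→647/1000; 353/1000+647/1000→1. L = 2803/1000 ≈ 2.8030.
Efficiency = H/L = 2.7213/2.8030 = 97.1%.

97.1%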